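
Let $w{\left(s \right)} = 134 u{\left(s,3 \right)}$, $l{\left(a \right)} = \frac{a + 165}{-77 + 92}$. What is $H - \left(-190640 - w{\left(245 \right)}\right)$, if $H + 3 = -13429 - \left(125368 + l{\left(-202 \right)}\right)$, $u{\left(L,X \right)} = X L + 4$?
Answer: $\frac{2263027}{15} \approx 1.5087 \cdot 10^{5}$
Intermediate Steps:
$u{\left(L,X \right)} = 4 + L X$ ($u{\left(L,X \right)} = L X + 4 = 4 + L X$)
$l{\left(a \right)} = 11 + \frac{a}{15}$ ($l{\left(a \right)} = \frac{165 + a}{15} = \left(165 + a\right) \frac{1}{15} = 11 + \frac{a}{15}$)
$w{\left(s \right)} = 536 + 402 s$ ($w{\left(s \right)} = 134 \left(4 + s 3\right) = 134 \left(4 + 3 s\right) = 536 + 402 s$)
$H = - \frac{2081963}{15}$ ($H = -3 - \frac{2081918}{15} = - \frac{2081963}{15} \approx -1.388 \cdot 10^{5}$)
$H - \left(-190640 - w{\left(245 \right)}\right) = - \frac{2081963}{15} - \left(-190640 - \left(536 + 402 \cdot 245\right)\right) = - \frac{2081963}{15} - \left(-190640 - \left(536 + 98490\right)\right) = - \frac{2081963}{15} - \left(-190640 - 99026\right) = - \frac{2081963}{15} - -289666 = - \frac{2081963}{15} + 289666 = \frac{2263027}{15}$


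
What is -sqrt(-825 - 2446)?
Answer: -I*sqrt(3271) ≈ -57.193*I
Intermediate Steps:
-sqrt(-825 - 2446) = -sqrt(-3271) = -I*sqrt(3271)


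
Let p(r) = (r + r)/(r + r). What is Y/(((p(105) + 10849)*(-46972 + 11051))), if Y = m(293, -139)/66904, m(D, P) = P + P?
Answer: 139/13037677818200 ≈ 1.0661e-11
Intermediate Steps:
m(D, P) = 2*P
p(r) = 1 (p(r) = (2*r)/((2*r)) = (2*r)*(1/(2*r)) = 1)
Y = -139/33452 (Y = (2*(-139))/66904 = -278*1/66904 = -139/33452 ≈ -0.0041552)
Y/(((p(105) + 10849)*(-46972 + 11051))) = -139*1/((1 + 10849)*(-46972 + 11051))/33452 = -139/(33452*(10850*(-35921))) = -139/33452/(-389742850) = -139/33452*(-1/389742850) = 139/13037677818200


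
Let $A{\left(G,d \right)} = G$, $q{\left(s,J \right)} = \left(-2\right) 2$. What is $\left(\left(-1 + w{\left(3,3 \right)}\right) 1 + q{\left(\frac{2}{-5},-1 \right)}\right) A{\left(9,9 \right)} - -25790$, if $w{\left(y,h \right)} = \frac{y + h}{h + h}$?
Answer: $25754$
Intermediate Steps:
$q{\left(s,J \right)} = -4$
$w{\left(y,h \right)} = \frac{h + y}{2 h}$
$\left(\left(-1 + w{\left(3,3 \right)}\right) 1 + q{\left(\frac{2}{-5},-1 \right)}\right) A{\left(9,9 \right)} - -25790 = \left(\left(-1 + \frac{3 + 3}{2 \cdot 3}\right) 1 - 4\right) 9 - -25790 = \left(\left(-1 + \frac{1}{2} \cdot \frac{1}{3} \cdot 6\right) 1 - 4\right) 9 + 25790 = \left(\left(-1 + 1\right) 1 - 4\right) 9 + 25790 = \left(0 \cdot 1 - 4\right) 9 + 25790 = \left(0 - 4\right) 9 + 25790 = \left(-4\right) 9 + 25790 = -36 + 25790 = 25754$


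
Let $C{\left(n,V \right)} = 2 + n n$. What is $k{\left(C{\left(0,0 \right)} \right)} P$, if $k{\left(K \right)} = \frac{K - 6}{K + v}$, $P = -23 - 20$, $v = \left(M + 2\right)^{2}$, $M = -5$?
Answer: $\frac{172}{11} \approx 15.636$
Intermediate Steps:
$v = 9$ ($v = \left(-5 + 2\right)^{2} = \left(-3\right)^{2} = 9$)
$C{\left(n,V \right)} = 2 + n^{2}$
$P = -43$ ($P = -23 - 20 = -43$)
$k{\left(K \right)} = \frac{-6 + K}{9 + K}$ ($k{\left(K \right)} = \frac{K - 6}{K + 9} = \frac{-6 + K}{9 + K}$)
$k{\left(C{\left(0,0 \right)} \right)} P = \frac{-6 + \left(2 + 0^{2}\right)}{9 + \left(2 + 0^{2}\right)} \left(-43\right) = \frac{-6 + \left(2 + 0\right)}{9 + \left(2 + 0\right)} \left(-43\right) = \frac{-6 + 2}{9 + 2} \left(-43\right) = \frac{1}{11} \left(-4\right) \left(-43\right) = \left(- \frac{4}{11}\right) \left(-43\right) = \frac{172}{11}$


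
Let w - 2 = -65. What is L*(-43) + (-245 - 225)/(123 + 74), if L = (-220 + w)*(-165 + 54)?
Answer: -266099993/197 ≈ -1.3508e+6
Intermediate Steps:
w = -63 (w = 2 - 65 = -63)
L = 31413 (L = (-220 - 63)*(-165 + 54) = -283*(-111) = 31413)
L*(-43) + (-245 - 225)/(123 + 74) = 31413*(-43) + (-245 - 225)/(123 + 74) = -1350759 - 470/197 = -266099993/197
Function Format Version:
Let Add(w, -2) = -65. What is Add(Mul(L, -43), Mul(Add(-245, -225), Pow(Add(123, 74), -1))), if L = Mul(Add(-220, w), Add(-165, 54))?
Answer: Rational(-266099993, 197) ≈ -1.3508e+6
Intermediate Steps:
w = -63 (w = Add(2, -65) = -63)
L = 31413 (L = Mul(Add(-220, -63), Add(-165, 54)) = Mul(-283, -111) = 31413)
Add(Mul(L, -43), Mul(Add(-245, -225), Pow(Add(123, 74), -1))) = Add(Mul(31413, -43), Mul(Add(-245, -225), Pow(Add(123, 74), -1))) = Add(-1350759, Mul(-470, Pow(197, -1))) = Add(-1350759, Mul(-470, Rational(1, 197))) = Add(-1350759, Rational(-470, 197)) = Rational(-266099993, 197)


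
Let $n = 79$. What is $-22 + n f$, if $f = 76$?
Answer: $5982$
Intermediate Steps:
$-22 + n f = -22 + 79 \cdot 76 = -22 + 6004 = 5982$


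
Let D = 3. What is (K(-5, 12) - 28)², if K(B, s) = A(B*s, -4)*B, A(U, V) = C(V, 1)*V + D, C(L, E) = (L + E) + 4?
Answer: 529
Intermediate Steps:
C(L, E) = 4 + E + L (C(L, E) = (E + L) + 4 = 4 + E + L)
A(U, V) = 3 + V*(5 + V) (A(U, V) = (4 + 1 + V)*V + 3 = (5 + V)*V + 3 = V*(5 + V) + 3 = 3 + V*(5 + V))
K(B, s) = -B (K(B, s) = (3 - 4*(5 - 4))*B = (3 - 4*1)*B = (3 - 4)*B = -B)
(K(-5, 12) - 28)² = (-1*(-5) - 28)² = (5 - 28)² = (-23)² = 529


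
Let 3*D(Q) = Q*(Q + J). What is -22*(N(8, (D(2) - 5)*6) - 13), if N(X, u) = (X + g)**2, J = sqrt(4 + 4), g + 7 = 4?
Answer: -264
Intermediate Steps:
g = -3 (g = -7 + 4 = -3)
J = 2*sqrt(2) (J = sqrt(8) = 2*sqrt(2) ≈ 2.8284)
D(Q) = Q*(Q + 2*sqrt(2))/3 (D(Q) = (Q*(Q + 2*sqrt(2)))/3 = Q*(Q + 2*sqrt(2))/3)
N(X, u) = (-3 + X)**2 (N(X, u) = (X - 3)**2 = (-3 + X)**2)
-22*(N(8, (D(2) - 5)*6) - 13) = -22*((-3 + 8)**2 - 13) = -22*(5**2 - 13) = -22*(25 - 13) = -22*12 = -264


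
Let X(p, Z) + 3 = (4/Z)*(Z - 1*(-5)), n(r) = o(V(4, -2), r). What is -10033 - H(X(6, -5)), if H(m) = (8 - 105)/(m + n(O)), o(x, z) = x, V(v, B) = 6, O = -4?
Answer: -30002/3 ≈ -10001.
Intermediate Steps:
n(r) = 6
X(p, Z) = -3 + 4*(5 + Z)/Z (X(p, Z) = -3 + (4/Z)*(Z - 1*(-5)) = -3 + (4/Z)*(Z + 5) = -3 + (4/Z)*(5 + Z) = -3 + 4*(5 + Z)/Z)
H(m) = -97/(6 + m) (H(m) = (8 - 105)/(m + 6) = -97/(6 + m))
-10033 - H(X(6, -5)) = -10033 - (-97)/(6 + (20 - 5)/(-5)) = -10033 - (-97)/(6 - 1/5*15) = -10033 - (-97)/(6 - 3) = -10033 - (-97)/3 = -10033 - 1*(-97/3) = -10033 + 97/3 = -30002/3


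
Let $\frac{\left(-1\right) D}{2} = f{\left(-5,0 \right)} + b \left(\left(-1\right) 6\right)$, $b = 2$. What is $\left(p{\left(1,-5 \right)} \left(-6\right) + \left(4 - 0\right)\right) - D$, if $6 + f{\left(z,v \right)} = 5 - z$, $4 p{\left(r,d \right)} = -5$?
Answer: $- \frac{9}{2} \approx -4.5$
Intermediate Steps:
$p{\left(r,d \right)} = - \frac{5}{4}$ ($p{\left(r,d \right)} = \frac{1}{4} \left(-5\right) = - \frac{5}{4}$)
$f{\left(z,v \right)} = -1 - z$ ($f{\left(z,v \right)} = -6 - \left(-5 + z\right) = -1 - z$)
$D = 16$ ($D = - 2 \left(\left(-1 - -5\right) + 2 \left(\left(-1\right) 6\right)\right) = - 2 \left(\left(-1 + 5\right) + 2 \left(-6\right)\right) = - 2 \left(4 - 12\right) = \left(-2\right) \left(-8\right) = 16$)
$\left(p{\left(1,-5 \right)} \left(-6\right) + \left(4 - 0\right)\right) - D = \left(\left(- \frac{5}{4}\right) \left(-6\right) + \left(4 - 0\right)\right) - 16 = \left(\frac{15}{2} + \left(4 + 0\right)\right) - 16 = \left(\frac{15}{2} + 4\right) - 16 = \frac{23}{2} - 16 = - \frac{9}{2}$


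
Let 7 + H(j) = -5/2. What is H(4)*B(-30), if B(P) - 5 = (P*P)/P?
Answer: 475/2 ≈ 237.50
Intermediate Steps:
B(P) = 5 + P (B(P) = 5 + (P*P)/P = 5 + P**2/P = 5 + P)
H(j) = -19/2 (H(j) = -7 - 5/2 = -19/2)
H(4)*B(-30) = -19*(5 - 30)/2 = -19/2*(-25) = 475/2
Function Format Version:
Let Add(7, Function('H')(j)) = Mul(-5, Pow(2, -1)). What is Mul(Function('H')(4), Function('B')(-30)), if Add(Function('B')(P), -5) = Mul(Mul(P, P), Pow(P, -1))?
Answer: Rational(475, 2) ≈ 237.50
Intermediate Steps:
Function('B')(P) = Add(5, P) (Function('B')(P) = Add(5, Mul(Mul(P, P), Pow(P, -1))) = Add(5, Mul(Pow(P, 2), Pow(P, -1))) = Add(5, P))
Function('H')(j) = Rational(-19, 2) (Function('H')(j) = Add(-7, Mul(-5, Pow(2, -1))) = Add(-7, Mul(-5, Rational(1, 2))) = Add(-7, Rational(-5, 2)) = Rational(-19, 2))
Mul(Function('H')(4), Function('B')(-30)) = Mul(Rational(-19, 2), Add(5, -30)) = Mul(Rational(-19, 2), -25) = Rational(475, 2)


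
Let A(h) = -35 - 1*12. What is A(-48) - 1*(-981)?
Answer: 934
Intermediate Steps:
A(h) = -47 (A(h) = -35 - 12 = -47)
A(-48) - 1*(-981) = -47 - 1*(-981) = -47 + 981 = 934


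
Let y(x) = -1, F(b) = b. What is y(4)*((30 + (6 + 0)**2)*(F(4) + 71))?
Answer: -4950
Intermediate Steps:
y(4)*((30 + (6 + 0)**2)*(F(4) + 71)) = -(30 + (6 + 0)**2)*(4 + 71) = -(30 + 6**2)*75 = -(30 + 36)*75 = -66*75 = -1*4950 = -4950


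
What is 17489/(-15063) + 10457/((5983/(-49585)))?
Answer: -7810425963422/90121929 ≈ -86665.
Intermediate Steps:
17489/(-15063) + 10457/((5983/(-49585))) = 17489*(-1/15063) + 10457/((5983*(-1/49585))) = -17489/15063 + 10457/(-5983/49585) = -17489/15063 + 10457*(-49585/5983) = -17489/15063 - 518510345/5983 = -7810425963422/90121929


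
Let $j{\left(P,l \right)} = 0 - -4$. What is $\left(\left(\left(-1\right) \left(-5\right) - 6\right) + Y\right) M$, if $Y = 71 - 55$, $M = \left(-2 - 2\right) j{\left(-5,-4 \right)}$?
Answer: $-240$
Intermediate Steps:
$j{\left(P,l \right)} = 4$ ($j{\left(P,l \right)} = 0 + 4 = 4$)
$M = -16$ ($M = \left(-2 - 2\right) 4 = \left(-4\right) 4 = -16$)
$Y = 16$ ($Y = 71 - 55 = 16$)
$\left(\left(\left(-1\right) \left(-5\right) - 6\right) + Y\right) M = \left(\left(\left(-1\right) \left(-5\right) - 6\right) + 16\right) \left(-16\right) = \left(\left(5 - 6\right) + 16\right) \left(-16\right) = \left(-1 + 16\right) \left(-16\right) = 15 \left(-16\right) = -240$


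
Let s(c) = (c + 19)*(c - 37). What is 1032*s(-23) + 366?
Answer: 248046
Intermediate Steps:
s(c) = (-37 + c)*(19 + c) (s(c) = (19 + c)*(-37 + c) = (-37 + c)*(19 + c))
1032*s(-23) + 366 = 1032*(-703 + (-23)² - 18*(-23)) + 366 = 1032*(-703 + 529 + 414) + 366 = 1032*240 + 366 = 247680 + 366 = 248046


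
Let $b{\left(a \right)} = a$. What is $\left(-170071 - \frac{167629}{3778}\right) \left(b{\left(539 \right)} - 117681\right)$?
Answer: $\frac{37643339626057}{1889} \approx 1.9928 \cdot 10^{10}$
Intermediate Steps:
$\left(-170071 - \frac{167629}{3778}\right) \left(b{\left(539 \right)} - 117681\right) = \left(-170071 - \frac{167629}{3778}\right) \left(539 - 117681\right) = \left(-170071 - \frac{167629}{3778}\right) \left(-117142\right) = \left(- \frac{642695867}{3778}\right) \left(-117142\right) = \frac{37643339626057}{1889}$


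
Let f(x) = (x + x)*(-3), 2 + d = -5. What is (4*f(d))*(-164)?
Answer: -27552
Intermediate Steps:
d = -7 (d = -2 - 5 = -7)
f(x) = -6*x (f(x) = (2*x)*(-3) = -6*x)
(4*f(d))*(-164) = (4*(-6*(-7)))*(-164) = (4*42)*(-164) = 168*(-164) = -27552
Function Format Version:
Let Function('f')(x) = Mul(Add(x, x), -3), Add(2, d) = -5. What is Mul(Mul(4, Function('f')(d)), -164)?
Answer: -27552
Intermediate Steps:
d = -7 (d = Add(-2, -5) = -7)
Function('f')(x) = Mul(-6, x) (Function('f')(x) = Mul(Mul(2, x), -3) = Mul(-6, x))
Mul(Mul(4, Function('f')(d)), -164) = Mul(Mul(4, Mul(-6, -7)), -164) = Mul(Mul(4, 42), -164) = Mul(168, -164) = -27552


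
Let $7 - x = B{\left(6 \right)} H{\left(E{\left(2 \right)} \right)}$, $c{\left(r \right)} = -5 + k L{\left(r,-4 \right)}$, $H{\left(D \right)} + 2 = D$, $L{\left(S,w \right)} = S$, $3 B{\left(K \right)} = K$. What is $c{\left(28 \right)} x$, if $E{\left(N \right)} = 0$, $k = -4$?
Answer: $-1287$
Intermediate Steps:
$B{\left(K \right)} = \frac{K}{3}$
$H{\left(D \right)} = -2 + D$
$c{\left(r \right)} = -5 - 4 r$
$x = 11$ ($x = 7 - \frac{1}{3} \cdot 6 \left(-2 + 0\right) = 7 - 2 \left(-2\right) = 7 - -4 = 7 + 4 = 11$)
$c{\left(28 \right)} x = \left(-5 - 112\right) 11 = \left(-117\right) 11 = -1287$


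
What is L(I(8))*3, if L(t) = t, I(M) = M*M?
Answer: 192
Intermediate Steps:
I(M) = M**2
L(I(8))*3 = 8**2*3 = 64*3 = 192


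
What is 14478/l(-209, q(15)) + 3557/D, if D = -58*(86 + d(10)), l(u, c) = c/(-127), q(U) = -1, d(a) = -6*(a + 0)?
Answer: 2772765091/1508 ≈ 1.8387e+6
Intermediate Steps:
d(a) = -6*a
l(u, c) = -c/127 (l(u, c) = c*(-1/127) = -c/127)
D = -1508 (D = -58*(86 - 6*10) = -58*(86 - 60) = -58*26 = -1508)
14478/l(-209, q(15)) + 3557/D = 14478/((-1/127*(-1))) + 3557/(-1508) = 14478/(1/127) + 3557*(-1/1508) = 14478*127 - 3557/1508 = 1838706 - 3557/1508 = 2772765091/1508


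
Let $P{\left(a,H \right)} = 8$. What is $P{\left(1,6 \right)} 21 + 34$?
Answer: $202$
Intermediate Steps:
$P{\left(1,6 \right)} 21 + 34 = 8 \cdot 21 + 34 = 168 + 34 = 202$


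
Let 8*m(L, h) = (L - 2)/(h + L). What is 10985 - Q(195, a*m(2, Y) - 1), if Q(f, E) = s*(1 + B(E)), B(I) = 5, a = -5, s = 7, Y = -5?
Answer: 10943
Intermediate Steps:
m(L, h) = (-2 + L)/(8*(L + h)) (m(L, h) = ((L - 2)/(h + L))/8 = ((-2 + L)/(L + h))/8 = (-2 + L)/(8*(L + h)))
Q(f, E) = 42 (Q(f, E) = 7*(1 + 5) = 7*6 = 42)
10985 - Q(195, a*m(2, Y) - 1) = 10985 - 1*42 = 10985 - 42 = 10943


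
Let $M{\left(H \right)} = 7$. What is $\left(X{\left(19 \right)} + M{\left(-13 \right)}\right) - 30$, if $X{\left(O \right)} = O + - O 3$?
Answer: $-61$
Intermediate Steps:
$X{\left(O \right)} = - 2 O$ ($X{\left(O \right)} = O - 3 O = - 2 O$)
$\left(X{\left(19 \right)} + M{\left(-13 \right)}\right) - 30 = \left(\left(-2\right) 19 + 7\right) - 30 = \left(-38 + 7\right) - 30 = -31 - 30 = -61$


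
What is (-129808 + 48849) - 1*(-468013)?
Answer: 387054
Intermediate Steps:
(-129808 + 48849) - 1*(-468013) = -80959 + 468013 = 387054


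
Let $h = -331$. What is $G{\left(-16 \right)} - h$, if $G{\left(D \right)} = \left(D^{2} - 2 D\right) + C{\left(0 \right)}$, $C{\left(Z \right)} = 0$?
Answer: $619$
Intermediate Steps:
$G{\left(D \right)} = D^{2} - 2 D$ ($G{\left(D \right)} = \left(D^{2} - 2 D\right) + 0 = D^{2} - 2 D$)
$G{\left(-16 \right)} - h = - 16 \left(-2 - 16\right) - -331 = \left(-16\right) \left(-18\right) + 331 = 288 + 331 = 619$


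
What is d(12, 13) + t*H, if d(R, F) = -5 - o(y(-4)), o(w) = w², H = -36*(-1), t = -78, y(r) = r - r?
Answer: -2813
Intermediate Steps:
y(r) = 0
H = 36
d(R, F) = -5 (d(R, F) = -5 - 1*0² = -5 - 1*0 = -5 + 0 = -5)
d(12, 13) + t*H = -5 - 78*36 = -5 - 2808 = -2813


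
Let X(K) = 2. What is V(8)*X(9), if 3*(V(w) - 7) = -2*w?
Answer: 10/3 ≈ 3.3333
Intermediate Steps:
V(w) = 7 - 2*w/3 (V(w) = 7 + (-2*w)/3 = 7 - 2*w/3)
V(8)*X(9) = (7 - 2/3*8)*2 = (7 - 16/3)*2 = (5/3)*2 = 10/3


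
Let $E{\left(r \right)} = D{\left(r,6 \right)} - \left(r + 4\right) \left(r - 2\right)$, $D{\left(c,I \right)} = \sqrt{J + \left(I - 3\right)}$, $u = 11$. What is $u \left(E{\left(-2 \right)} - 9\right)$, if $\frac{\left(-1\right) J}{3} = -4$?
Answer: $-11 + 11 \sqrt{15} \approx 31.603$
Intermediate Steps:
$J = 12$ ($J = \left(-3\right) \left(-4\right) = 12$)
$D{\left(c,I \right)} = \sqrt{9 + I}$ ($D{\left(c,I \right)} = \sqrt{12 + \left(I - 3\right)} = \sqrt{12 + \left(-3 + I\right)} = \sqrt{9 + I}$)
$E{\left(r \right)} = \sqrt{15} - \left(-2 + r\right) \left(4 + r\right)$ ($E{\left(r \right)} = \sqrt{9 + 6} - \left(r + 4\right) \left(r - 2\right) = \sqrt{15} - \left(4 + r\right) \left(-2 + r\right) = \sqrt{15} - \left(-2 + r\right) \left(4 + r\right)$)
$u \left(E{\left(-2 \right)} - 9\right) = 11 \left(\left(8 + \sqrt{15} - \left(-2\right)^{2} - -4\right) - 9\right) = 11 \left(\left(8 + \sqrt{15} - 4 + 4\right) - 9\right) = 11 \left(\left(8 + \sqrt{15}\right) - 9\right) = 11 \left(-1 + \sqrt{15}\right) = -11 + 11 \sqrt{15}$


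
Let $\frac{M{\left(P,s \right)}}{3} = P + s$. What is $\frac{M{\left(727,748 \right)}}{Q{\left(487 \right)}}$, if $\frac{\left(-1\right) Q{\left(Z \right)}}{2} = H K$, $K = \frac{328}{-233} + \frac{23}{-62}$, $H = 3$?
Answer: $\frac{2130785}{5139} \approx 414.63$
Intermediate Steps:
$K = - \frac{25695}{14446}$ ($K = 328 \left(- \frac{1}{233}\right) + 23 \left(- \frac{1}{62}\right) = - \frac{328}{233} - \frac{23}{62} = - \frac{25695}{14446} \approx -1.7787$)
$Q{\left(Z \right)} = \frac{77085}{7223}$ ($Q{\left(Z \right)} = - 2 \cdot 3 \left(- \frac{25695}{14446}\right) = \left(-2\right) \left(- \frac{77085}{14446}\right) = \frac{77085}{7223}$)
$M{\left(P,s \right)} = 3 P + 3 s$ ($M{\left(P,s \right)} = 3 \left(P + s\right) = 3 P + 3 s$)
$\frac{M{\left(727,748 \right)}}{Q{\left(487 \right)}} = \frac{3 \cdot 727 + 3 \cdot 748}{\frac{77085}{7223}} = \left(2181 + 2244\right) \frac{7223}{77085} = 4425 \cdot \frac{7223}{77085} = \frac{2130785}{5139}$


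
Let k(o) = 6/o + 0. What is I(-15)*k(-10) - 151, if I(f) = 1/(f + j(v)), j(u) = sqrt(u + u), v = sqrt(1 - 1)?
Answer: -3774/25 ≈ -150.96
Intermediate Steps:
v = 0 (v = sqrt(0) = 0)
j(u) = sqrt(2)*sqrt(u) (j(u) = sqrt(2*u) = sqrt(2)*sqrt(u))
I(f) = 1/f (I(f) = 1/(f + sqrt(2)*sqrt(0)) = 1/(f + sqrt(2)*0) = 1/(f + 0) = 1/f)
k(o) = 6/o
I(-15)*k(-10) - 151 = (6/(-10))/(-15) - 151 = -2*(-1)/(5*10) - 151 = -1/15*(-3/5) - 151 = 1/25 - 151 = -3774/25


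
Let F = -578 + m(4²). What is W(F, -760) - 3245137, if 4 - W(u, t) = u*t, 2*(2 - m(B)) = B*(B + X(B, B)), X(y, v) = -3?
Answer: -3761933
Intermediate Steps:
m(B) = 2 - B*(-3 + B)/2 (m(B) = 2 - B*(B - 3)/2 = 2 - B*(-3 + B)/2)
F = -680 (F = -578 + (2 - (4²)²/2 + (3/2)*4²) = -578 + (2 - ½*16² + (3/2)*16) = -578 + (2 - ½*256 + 24) = -578 + (2 - 128 + 24) = -578 - 102 = -680)
W(u, t) = 4 - t*u (W(u, t) = 4 - u*t = 4 - t*u)
W(F, -760) - 3245137 = (4 - 1*(-760)*(-680)) - 3245137 = (4 - 516800) - 3245137 = -516796 - 3245137 = -3761933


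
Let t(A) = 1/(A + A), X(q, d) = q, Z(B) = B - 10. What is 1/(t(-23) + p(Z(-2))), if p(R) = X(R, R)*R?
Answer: 46/6623 ≈ 0.0069455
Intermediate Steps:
Z(B) = -10 + B
p(R) = R**2 (p(R) = R*R = R**2)
t(A) = 1/(2*A)
1/(t(-23) + p(Z(-2))) = 1/((1/2)/(-23) + (-10 - 2)**2) = 1/((1/2)*(-1/23) + (-12)**2) = 1/(-1/46 + 144) = 1/(6623/46) = 46/6623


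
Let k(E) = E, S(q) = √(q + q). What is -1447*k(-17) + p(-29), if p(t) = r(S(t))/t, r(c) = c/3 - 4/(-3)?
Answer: 2140109/87 - I*√58/87 ≈ 24599.0 - 0.087538*I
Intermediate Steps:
S(q) = √2*√q (S(q) = √(2*q) = √2*√q)
r(c) = 4/3 + c/3 (r(c) = c*(⅓) - 4*(-⅓) = c/3 + 4/3 = 4/3 + c/3)
p(t) = (4/3 + √2*√t/3)/t (p(t) = (4/3 + (√2*√t)/3)/t = (4/3 + √2*√t/3)/t)
-1447*k(-17) + p(-29) = -1447*(-17) + (⅓)*(4 + √2*√(-29))/(-29) = 24599 + (⅓)*(-1/29)*(4 + √2*(I*√29)) = 24599 + (⅓)*(-1/29)*(4 + I*√58) = 24599 + (-4/87 - I*√58/87) = 2140109/87 - I*√58/87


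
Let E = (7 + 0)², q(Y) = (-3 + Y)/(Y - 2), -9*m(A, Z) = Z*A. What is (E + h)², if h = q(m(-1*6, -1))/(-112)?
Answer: 1926595449/802816 ≈ 2399.8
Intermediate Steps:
m(A, Z) = -A*Z/9 (m(A, Z) = -Z*A/9 = -A*Z/9)
q(Y) = (-3 + Y)/(-2 + Y)
E = 49 (E = 7² = 49)
h = -11/896 (h = ((-3 - ⅑*(-1*6)*(-1))/(-2 - ⅑*(-1*6)*(-1)))/(-112) = ((-3 - ⅑*(-6)*(-1))/(-2 - ⅑*(-6)*(-1)))*(-1/112) = ((-3 - ⅔)/(-2 - ⅔))*(-1/112) = (-11/3/(-8/3))*(-1/112) = -3/8*(-11/3)*(-1/112) = (11/8)*(-1/112) = -11/896 ≈ -0.012277)
(E + h)² = (49 - 11/896)² = (43893/896)² = 1926595449/802816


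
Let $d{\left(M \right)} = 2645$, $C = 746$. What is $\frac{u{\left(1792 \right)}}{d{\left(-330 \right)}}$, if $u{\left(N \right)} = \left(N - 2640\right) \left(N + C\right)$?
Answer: $- \frac{2152224}{2645} \approx -813.7$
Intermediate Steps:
$u{\left(N \right)} = \left(-2640 + N\right) \left(746 + N\right)$ ($u{\left(N \right)} = \left(N - 2640\right) \left(N + 746\right) = \left(-2640 + N\right) \left(746 + N\right)$)
$\frac{u{\left(1792 \right)}}{d{\left(-330 \right)}} = \frac{-1969440 + 1792^{2} - 3394048}{2645} = \left(-1969440 + 3211264 - 3394048\right) \frac{1}{2645} = \left(-2152224\right) \frac{1}{2645} = - \frac{2152224}{2645}$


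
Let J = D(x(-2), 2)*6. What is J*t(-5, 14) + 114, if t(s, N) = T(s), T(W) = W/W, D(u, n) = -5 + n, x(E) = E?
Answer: 96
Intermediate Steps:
J = -18 (J = (-5 + 2)*6 = -3*6 = -18)
T(W) = 1
t(s, N) = 1
J*t(-5, 14) + 114 = -18*1 + 114 = -18 + 114 = 96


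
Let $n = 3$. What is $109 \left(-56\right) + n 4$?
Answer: $-6092$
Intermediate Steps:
$109 \left(-56\right) + n 4 = 109 \left(-56\right) + 3 \cdot 4 = -6104 + 12 = -6092$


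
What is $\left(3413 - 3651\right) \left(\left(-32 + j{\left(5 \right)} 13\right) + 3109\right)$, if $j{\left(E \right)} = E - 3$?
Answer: $-738514$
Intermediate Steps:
$j{\left(E \right)} = -3 + E$
$\left(3413 - 3651\right) \left(\left(-32 + j{\left(5 \right)} 13\right) + 3109\right) = \left(3413 - 3651\right) \left(\left(-32 + \left(-3 + 5\right) 13\right) + 3109\right) = - 238 \left(\left(-32 + 2 \cdot 13\right) + 3109\right) = - 238 \left(\left(-32 + 26\right) + 3109\right) = - 238 \left(-6 + 3109\right) = \left(-238\right) 3103 = -738514$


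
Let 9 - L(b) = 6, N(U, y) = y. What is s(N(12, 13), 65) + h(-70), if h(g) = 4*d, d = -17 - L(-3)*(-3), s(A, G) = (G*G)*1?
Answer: 4193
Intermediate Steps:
s(A, G) = G² (s(A, G) = G²*1 = G²)
L(b) = 3 (L(b) = 9 - 1*6 = 9 - 6 = 3)
d = -8 (d = -17 - 3*(-3) = -17 - 1*(-9) = -17 + 9 = -8)
h(g) = -32 (h(g) = 4*(-8) = -32)
s(N(12, 13), 65) + h(-70) = 65² - 32 = 4225 - 32 = 4193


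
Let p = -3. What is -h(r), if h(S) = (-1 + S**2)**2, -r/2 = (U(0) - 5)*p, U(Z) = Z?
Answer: -808201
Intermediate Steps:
r = -30 (r = -2*(0 - 5)*(-3) = -(-10)*(-3) = -2*15 = -30)
-h(r) = -(-1 + (-30)**2)**2 = -(-1 + 900)**2 = -1*899**2 = -1*808201 = -808201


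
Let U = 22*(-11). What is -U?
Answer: 242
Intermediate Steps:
U = -242
-U = -1*(-242) = 242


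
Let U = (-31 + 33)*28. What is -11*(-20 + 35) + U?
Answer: -109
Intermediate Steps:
U = 56 (U = 2*28 = 56)
-11*(-20 + 35) + U = -11*(-20 + 35) + 56 = -11*15 + 56 = -165 + 56 = -109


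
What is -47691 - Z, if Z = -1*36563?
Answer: -11128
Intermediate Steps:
Z = -36563
-47691 - Z = -47691 - 1*(-36563) = -47691 + 36563 = -11128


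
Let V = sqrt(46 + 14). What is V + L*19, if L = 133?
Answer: 2527 + 2*sqrt(15) ≈ 2534.7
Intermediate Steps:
V = 2*sqrt(15) (V = sqrt(60) = 2*sqrt(15) ≈ 7.7460)
V + L*19 = 2*sqrt(15) + 133*19 = 2*sqrt(15) + 2527 = 2527 + 2*sqrt(15)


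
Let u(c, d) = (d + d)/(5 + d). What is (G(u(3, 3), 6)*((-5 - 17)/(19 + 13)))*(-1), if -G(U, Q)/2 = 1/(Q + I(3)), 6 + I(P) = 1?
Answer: -11/8 ≈ -1.3750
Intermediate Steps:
I(P) = -5 (I(P) = -6 + 1 = -5)
u(c, d) = 2*d/(5 + d) (u(c, d) = (2*d)/(5 + d) = 2*d/(5 + d))
G(U, Q) = -2/(-5 + Q) (G(U, Q) = -2/(Q - 5) = -2/(-5 + Q))
(G(u(3, 3), 6)*((-5 - 17)/(19 + 13)))*(-1) = ((-2/(-5 + 6))*((-5 - 17)/(19 + 13)))*(-1) = ((-2/1)*(-22/32))*(-1) = ((-2*1)*(-22*1/32))*(-1) = -2*(-11/16)*(-1) = (11/8)*(-1) = -11/8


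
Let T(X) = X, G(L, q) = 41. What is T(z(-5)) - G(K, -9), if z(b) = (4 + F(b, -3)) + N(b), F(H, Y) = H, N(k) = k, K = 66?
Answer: -47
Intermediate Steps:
z(b) = 4 + 2*b (z(b) = (4 + b) + b = 4 + 2*b)
T(z(-5)) - G(K, -9) = (4 + 2*(-5)) - 1*41 = (4 - 10) - 41 = -6 - 41 = -47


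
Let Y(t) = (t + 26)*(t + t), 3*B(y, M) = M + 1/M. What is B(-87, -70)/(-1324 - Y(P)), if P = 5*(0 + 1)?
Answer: 4901/343140 ≈ 0.014283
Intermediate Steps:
B(y, M) = M/3 + 1/(3*M) (B(y, M) = (M + 1/M)/3 = M/3 + 1/(3*M))
P = 5 (P = 5*1 = 5)
Y(t) = 2*t*(26 + t) (Y(t) = (26 + t)*(2*t) = 2*t*(26 + t))
B(-87, -70)/(-1324 - Y(P)) = ((1/3)*(1 + (-70)**2)/(-70))/(-1324 - 2*5*(26 + 5)) = ((1/3)*(-1/70)*(1 + 4900))/(-1324 - 2*5*31) = ((1/3)*(-1/70)*4901)/(-1324 - 1*310) = -4901/(210*(-1324 - 310)) = -4901/210/(-1634) = -4901/210*(-1/1634) = 4901/343140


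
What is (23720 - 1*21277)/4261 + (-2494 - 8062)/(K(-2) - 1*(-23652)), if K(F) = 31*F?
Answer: 903661/7179785 ≈ 0.12586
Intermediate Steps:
(23720 - 1*21277)/4261 + (-2494 - 8062)/(K(-2) - 1*(-23652)) = (23720 - 1*21277)/4261 + (-2494 - 8062)/(31*(-2) - 1*(-23652)) = (23720 - 21277)*(1/4261) - 10556/(-62 + 23652) = 2443*(1/4261) - 10556/23590 = 2443/4261 - 10556*1/23590 = 2443/4261 - 754/1685 = 903661/7179785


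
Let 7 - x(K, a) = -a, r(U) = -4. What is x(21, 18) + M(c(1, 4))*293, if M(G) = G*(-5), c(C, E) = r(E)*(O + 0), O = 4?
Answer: 23465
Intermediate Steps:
x(K, a) = 7 + a (x(K, a) = 7 - (-1)*a = 7 + a)
c(C, E) = -16 (c(C, E) = -4*(4 + 0) = -4*4 = -16)
M(G) = -5*G
x(21, 18) + M(c(1, 4))*293 = (7 + 18) - 5*(-16)*293 = 25 + 80*293 = 25 + 23440 = 23465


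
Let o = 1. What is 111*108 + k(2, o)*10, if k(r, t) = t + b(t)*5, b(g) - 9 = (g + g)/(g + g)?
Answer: 12498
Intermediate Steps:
b(g) = 10 (b(g) = 9 + (g + g)/(g + g) = 9 + (2*g)/((2*g)) = 9 + (2*g)*(1/(2*g)) = 9 + 1 = 10)
k(r, t) = 50 + t (k(r, t) = t + 10*5 = t + 50 = 50 + t)
111*108 + k(2, o)*10 = 111*108 + (50 + 1)*10 = 11988 + 51*10 = 11988 + 510 = 12498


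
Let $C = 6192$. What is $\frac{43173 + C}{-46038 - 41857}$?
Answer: $- \frac{9873}{17579} \approx -0.56164$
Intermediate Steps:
$\frac{43173 + C}{-46038 - 41857} = \frac{43173 + 6192}{-46038 - 41857} = \frac{49365}{-87895} = 49365 \left(- \frac{1}{87895}\right) = - \frac{9873}{17579}$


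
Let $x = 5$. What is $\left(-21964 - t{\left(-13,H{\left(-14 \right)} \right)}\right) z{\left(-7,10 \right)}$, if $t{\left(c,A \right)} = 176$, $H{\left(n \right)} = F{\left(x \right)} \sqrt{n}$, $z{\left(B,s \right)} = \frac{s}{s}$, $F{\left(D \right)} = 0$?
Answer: $-22140$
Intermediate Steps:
$z{\left(B,s \right)} = 1$
$H{\left(n \right)} = 0$ ($H{\left(n \right)} = 0 \sqrt{n} = 0$)
$\left(-21964 - t{\left(-13,H{\left(-14 \right)} \right)}\right) z{\left(-7,10 \right)} = \left(-21964 - 176\right) 1 = \left(-22140\right) 1 = -22140$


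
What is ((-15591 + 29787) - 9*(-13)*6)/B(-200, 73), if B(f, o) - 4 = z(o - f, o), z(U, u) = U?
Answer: 14898/277 ≈ 53.783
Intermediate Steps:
B(f, o) = 4 + o - f (B(f, o) = 4 + (o - f) = 4 + o - f)
((-15591 + 29787) - 9*(-13)*6)/B(-200, 73) = ((-15591 + 29787) - 9*(-13)*6)/(4 + 73 - 1*(-200)) = (14196 + 117*6)/(4 + 73 + 200) = (14196 + 702)/277 = 14898*(1/277) = 14898/277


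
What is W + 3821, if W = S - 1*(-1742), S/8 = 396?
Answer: 8731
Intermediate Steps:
S = 3168 (S = 8*396 = 3168)
W = 4910 (W = 3168 - 1*(-1742) = 3168 + 1742 = 4910)
W + 3821 = 4910 + 3821 = 8731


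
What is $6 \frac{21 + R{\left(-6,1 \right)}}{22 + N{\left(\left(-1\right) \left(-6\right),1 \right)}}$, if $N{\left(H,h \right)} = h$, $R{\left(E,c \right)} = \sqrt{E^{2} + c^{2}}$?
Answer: $\frac{126}{23} + \frac{6 \sqrt{37}}{23} \approx 7.0651$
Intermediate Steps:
$6 \frac{21 + R{\left(-6,1 \right)}}{22 + N{\left(\left(-1\right) \left(-6\right),1 \right)}} = 6 \frac{21 + \sqrt{\left(-6\right)^{2} + 1^{2}}}{22 + 1} = 6 \frac{21 + \sqrt{36 + 1}}{23} = 6 \left(21 + \sqrt{37}\right) \frac{1}{23} = 6 \left(\frac{21}{23} + \frac{\sqrt{37}}{23}\right) = \frac{126}{23} + \frac{6 \sqrt{37}}{23}$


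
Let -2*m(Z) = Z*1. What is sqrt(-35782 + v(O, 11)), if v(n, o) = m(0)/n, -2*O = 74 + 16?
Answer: I*sqrt(35782) ≈ 189.16*I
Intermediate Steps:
O = -45 (O = -(74 + 16)/2 = -1/2*90 = -45)
m(Z) = -Z/2
v(n, o) = 0 (v(n, o) = (-1/2*0)/n = 0/n = 0)
sqrt(-35782 + v(O, 11)) = sqrt(-35782 + 0) = sqrt(-35782) = I*sqrt(35782)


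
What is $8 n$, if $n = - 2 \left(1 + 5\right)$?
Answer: $-96$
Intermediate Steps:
$n = -12$ ($n = \left(-2\right) 6 = -12$)
$8 n = 8 \left(-12\right) = -96$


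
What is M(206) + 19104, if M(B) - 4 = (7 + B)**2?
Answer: 64477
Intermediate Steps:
M(B) = 4 + (7 + B)**2
M(206) + 19104 = (4 + (7 + 206)**2) + 19104 = (4 + 213**2) + 19104 = (4 + 45369) + 19104 = 45373 + 19104 = 64477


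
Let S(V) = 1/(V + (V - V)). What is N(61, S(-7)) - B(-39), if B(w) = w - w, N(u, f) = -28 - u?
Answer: -89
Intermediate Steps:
S(V) = 1/V (S(V) = 1/(V + 0) = 1/V)
B(w) = 0
N(61, S(-7)) - B(-39) = (-28 - 1*61) - 1*0 = (-28 - 61) + 0 = -89 + 0 = -89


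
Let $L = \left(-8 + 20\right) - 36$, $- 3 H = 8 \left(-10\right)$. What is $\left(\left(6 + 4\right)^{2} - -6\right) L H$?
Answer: $-67840$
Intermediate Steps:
$H = \frac{80}{3}$ ($H = - \frac{8 \left(-10\right)}{3} = \left(- \frac{1}{3}\right) \left(-80\right) = \frac{80}{3} \approx 26.667$)
$L = -24$ ($L = 12 - 36 = -24$)
$\left(\left(6 + 4\right)^{2} - -6\right) L H = \left(\left(6 + 4\right)^{2} - -6\right) \left(-24\right) \frac{80}{3} = \left(10^{2} + 6\right) \left(-24\right) \frac{80}{3} = \left(100 + 6\right) \left(-24\right) \frac{80}{3} = 106 \left(-24\right) \frac{80}{3} = \left(-2544\right) \frac{80}{3} = -67840$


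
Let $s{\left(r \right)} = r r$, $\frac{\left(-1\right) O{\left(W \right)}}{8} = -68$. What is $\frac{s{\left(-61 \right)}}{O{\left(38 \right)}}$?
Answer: $\frac{3721}{544} \approx 6.8401$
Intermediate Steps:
$O{\left(W \right)} = 544$ ($O{\left(W \right)} = \left(-8\right) \left(-68\right) = 544$)
$s{\left(r \right)} = r^{2}$
$\frac{s{\left(-61 \right)}}{O{\left(38 \right)}} = \frac{\left(-61\right)^{2}}{544} = 3721 \cdot \frac{1}{544} = \frac{3721}{544}$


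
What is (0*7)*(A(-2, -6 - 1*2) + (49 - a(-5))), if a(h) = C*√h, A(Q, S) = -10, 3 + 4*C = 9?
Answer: 0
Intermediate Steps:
C = 3/2 (C = -¾ + (¼)*9 = -¾ + 9/4 = 3/2 ≈ 1.5000)
a(h) = 3*√h/2
(0*7)*(A(-2, -6 - 1*2) + (49 - a(-5))) = (0*7)*(-10 + (49 - 3*√(-5)/2)) = 0*(-10 + (49 - 3*I*√5/2)) = 0*(39 - 3*I*√5/2) = 0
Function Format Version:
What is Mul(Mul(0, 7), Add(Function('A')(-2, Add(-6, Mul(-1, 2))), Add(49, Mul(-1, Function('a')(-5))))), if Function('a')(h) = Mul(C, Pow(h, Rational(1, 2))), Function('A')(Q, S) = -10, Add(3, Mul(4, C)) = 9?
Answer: 0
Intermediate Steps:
C = Rational(3, 2) (C = Add(Rational(-3, 4), Mul(Rational(1, 4), 9)) = Add(Rational(-3, 4), Rational(9, 4)) = Rational(3, 2) ≈ 1.5000)
Function('a')(h) = Mul(Rational(3, 2), Pow(h, Rational(1, 2)))
Mul(Mul(0, 7), Add(Function('A')(-2, Add(-6, Mul(-1, 2))), Add(49, Mul(-1, Function('a')(-5))))) = Mul(Mul(0, 7), Add(-10, Add(49, Mul(-1, Mul(Rational(3, 2), Pow(-5, Rational(1, 2))))))) = Mul(0, Add(-10, Add(49, Mul(-1, Mul(Rational(3, 2), Mul(I, Pow(5, Rational(1, 2)))))))) = Mul(0, Add(-10, Add(49, Mul(-1, Mul(Rational(3, 2), I, Pow(5, Rational(1, 2))))))) = Mul(0, Add(-10, Add(49, Mul(Rational(-3, 2), I, Pow(5, Rational(1, 2)))))) = Mul(0, Add(39, Mul(Rational(-3, 2), I, Pow(5, Rational(1, 2))))) = 0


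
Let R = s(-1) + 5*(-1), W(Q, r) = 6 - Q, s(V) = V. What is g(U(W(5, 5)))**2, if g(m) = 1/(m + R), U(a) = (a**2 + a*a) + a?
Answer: 1/9 ≈ 0.11111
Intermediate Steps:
U(a) = a + 2*a**2 (U(a) = (a**2 + a**2) + a = 2*a**2 + a = a + 2*a**2)
R = -6 (R = -1 + 5*(-1) = -1 - 5 = -6)
g(m) = 1/(-6 + m) (g(m) = 1/(m - 6) = 1/(-6 + m))
g(U(W(5, 5)))**2 = (1/(-6 + (6 - 1*5)*(1 + 2*(6 - 1*5))))**2 = (1/(-6 + (6 - 5)*(1 + 2*(6 - 5))))**2 = (1/(-6 + 1*(1 + 2*1)))**2 = (1/(-6 + 1*(1 + 2)))**2 = (1/(-6 + 1*3))**2 = (1/(-6 + 3))**2 = (1/(-3))**2 = (-1/3)**2 = 1/9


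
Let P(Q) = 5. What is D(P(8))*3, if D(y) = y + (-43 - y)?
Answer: -129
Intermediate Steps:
D(y) = -43
D(P(8))*3 = -43*3 = -129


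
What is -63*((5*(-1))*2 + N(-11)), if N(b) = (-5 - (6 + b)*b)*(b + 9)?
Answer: -6930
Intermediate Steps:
N(b) = (-5 - b*(6 + b))*(9 + b)
-63*((5*(-1))*2 + N(-11)) = -63*((5*(-1))*2 + (-45 - 1*(-11)³ - 59*(-11) - 15*(-11)²)) = -63*(-5*2 + (-45 - 1*(-1331) + 649 - 15*121)) = -63*(-10 + (-45 + 1331 + 649 - 1815)) = -63*(-10 + 120) = -63*110 = -6930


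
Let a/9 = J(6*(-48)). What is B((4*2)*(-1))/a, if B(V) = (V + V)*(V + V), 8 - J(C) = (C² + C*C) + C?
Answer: -32/186291 ≈ -0.00017177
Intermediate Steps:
J(C) = 8 - C - 2*C² (J(C) = 8 - ((C² + C*C) + C) = 8 - ((C² + C²) + C) = 8 - (2*C² + C) = 8 - (C + 2*C²) = 8 + (-C - 2*C²) = 8 - C - 2*C²)
B(V) = 4*V² (B(V) = (2*V)*(2*V) = 4*V²)
a = -1490328 (a = 9*(8 - 6*(-48) - 2*(6*(-48))²) = 9*(8 - 1*(-288) - 2*(-288)²) = 9*(8 + 288 - 2*82944) = 9*(8 + 288 - 165888) = 9*(-165592) = -1490328)
B((4*2)*(-1))/a = (4*((4*2)*(-1))²)/(-1490328) = (4*(8*(-1))²)*(-1/1490328) = (4*(-8)²)*(-1/1490328) = (4*64)*(-1/1490328) = 256*(-1/1490328) = -32/186291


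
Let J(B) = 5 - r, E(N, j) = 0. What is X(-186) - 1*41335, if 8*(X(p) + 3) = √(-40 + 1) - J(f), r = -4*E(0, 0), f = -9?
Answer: -330709/8 + I*√39/8 ≈ -41339.0 + 0.78062*I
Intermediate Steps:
r = 0 (r = -4*0 = 0)
J(B) = 5 (J(B) = 5 - 1*0 = 5 + 0 = 5)
X(p) = -29/8 + I*√39/8 (X(p) = -3 + (√(-40 + 1) - 1*5)/8 = -3 + (√(-39) - 5)/8 = -3 + (I*√39 - 5)/8 = -3 + (-5 + I*√39)/8 = -3 + (-5/8 + I*√39/8) = -29/8 + I*√39/8)
X(-186) - 1*41335 = (-29/8 + I*√39/8) - 1*41335 = (-29/8 + I*√39/8) - 41335 = -330709/8 + I*√39/8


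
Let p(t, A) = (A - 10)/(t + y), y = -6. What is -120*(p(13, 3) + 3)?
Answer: -240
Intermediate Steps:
p(t, A) = (-10 + A)/(-6 + t) (p(t, A) = (A - 10)/(t - 6) = (-10 + A)/(-6 + t))
-120*(p(13, 3) + 3) = -120*((-10 + 3)/(-6 + 13) + 3) = -120*(-7/7 + 3) = -120*((⅐)*(-7) + 3) = -120*(-1 + 3) = -120*2 = -240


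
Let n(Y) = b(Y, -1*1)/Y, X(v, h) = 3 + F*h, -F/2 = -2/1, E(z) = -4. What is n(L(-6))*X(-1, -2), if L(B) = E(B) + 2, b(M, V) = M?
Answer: -5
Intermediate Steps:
F = 4 (F = -(-4)/1 = -(-4) = -2*(-2) = 4)
L(B) = -2 (L(B) = -4 + 2 = -2)
X(v, h) = 3 + 4*h
n(Y) = 1 (n(Y) = Y/Y = 1)
n(L(-6))*X(-1, -2) = 1*(3 + 4*(-2)) = 1*(3 - 8) = 1*(-5) = -5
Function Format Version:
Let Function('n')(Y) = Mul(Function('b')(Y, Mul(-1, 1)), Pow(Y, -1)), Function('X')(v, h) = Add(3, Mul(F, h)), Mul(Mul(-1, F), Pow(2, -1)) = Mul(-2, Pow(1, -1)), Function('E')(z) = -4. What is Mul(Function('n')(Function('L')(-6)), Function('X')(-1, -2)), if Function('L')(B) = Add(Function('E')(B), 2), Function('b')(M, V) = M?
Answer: -5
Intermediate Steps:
F = 4 (F = Mul(-2, Mul(-2, Pow(1, -1))) = Mul(-2, Mul(-2, 1)) = Mul(-2, -2) = 4)
Function('L')(B) = -2 (Function('L')(B) = Add(-4, 2) = -2)
Function('X')(v, h) = Add(3, Mul(4, h))
Function('n')(Y) = 1 (Function('n')(Y) = Mul(Y, Pow(Y, -1)) = 1)
Mul(Function('n')(Function('L')(-6)), Function('X')(-1, -2)) = Mul(1, Add(3, Mul(4, -2))) = Mul(1, Add(3, -8)) = Mul(1, -5) = -5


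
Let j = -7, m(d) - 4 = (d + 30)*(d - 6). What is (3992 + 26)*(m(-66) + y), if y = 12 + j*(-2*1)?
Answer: 10535196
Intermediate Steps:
m(d) = 4 + (-6 + d)*(30 + d) (m(d) = 4 + (d + 30)*(d - 6) = 4 + (30 + d)*(-6 + d) = 4 + (-6 + d)*(30 + d))
y = 26 (y = 12 - (-14) = 12 - 7*(-2) = 12 + 14 = 26)
(3992 + 26)*(m(-66) + y) = (3992 + 26)*((-176 + (-66)**2 + 24*(-66)) + 26) = 4018*((-176 + 4356 - 1584) + 26) = 4018*(2596 + 26) = 4018*2622 = 10535196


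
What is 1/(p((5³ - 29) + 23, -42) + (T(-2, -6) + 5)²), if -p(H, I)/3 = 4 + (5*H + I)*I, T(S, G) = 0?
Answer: 1/69691 ≈ 1.4349e-5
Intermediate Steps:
p(H, I) = -12 - 3*I*(I + 5*H) (p(H, I) = -3*(4 + (5*H + I)*I) = -3*(4 + (I + 5*H)*I) = -3*(4 + I*(I + 5*H)) = -12 - 3*I*(I + 5*H))
1/(p((5³ - 29) + 23, -42) + (T(-2, -6) + 5)²) = 1/((-12 - 3*(-42)² - 15*((5³ - 29) + 23)*(-42)) + (0 + 5)²) = 1/((-12 - 3*1764 - 15*((125 - 29) + 23)*(-42)) + 5²) = 1/((-12 - 5292 - 15*(96 + 23)*(-42)) + 25) = 1/((-12 - 5292 - 15*119*(-42)) + 25) = 1/((-12 - 5292 + 74970) + 25) = 1/(69666 + 25) = 1/69691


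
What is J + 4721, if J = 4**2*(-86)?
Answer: 3345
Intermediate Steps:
J = -1376 (J = 16*(-86) = -1376)
J + 4721 = -1376 + 4721 = 3345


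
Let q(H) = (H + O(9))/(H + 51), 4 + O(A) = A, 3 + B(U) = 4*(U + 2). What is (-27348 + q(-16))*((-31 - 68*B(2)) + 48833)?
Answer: -45866678338/35 ≈ -1.3105e+9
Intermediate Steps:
B(U) = 5 + 4*U (B(U) = -3 + 4*(U + 2) = -3 + 4*(2 + U) = -3 + (8 + 4*U) = 5 + 4*U)
O(A) = -4 + A
q(H) = (5 + H)/(51 + H) (q(H) = (H + (-4 + 9))/(H + 51) = (H + 5)/(51 + H) = (5 + H)/(51 + H))
(-27348 + q(-16))*((-31 - 68*B(2)) + 48833) = (-27348 + (5 - 16)/(51 - 16))*((-31 - 68*(5 + 4*2)) + 48833) = (-27348 - 11/35)*((-31 - 68*(5 + 8)) + 48833) = (-27348 + (1/35)*(-11))*((-31 - 68*13) + 48833) = (-27348 - 11/35)*((-31 - 884) + 48833) = -957191*(-915 + 48833)/35 = -957191/35*47918 = -45866678338/35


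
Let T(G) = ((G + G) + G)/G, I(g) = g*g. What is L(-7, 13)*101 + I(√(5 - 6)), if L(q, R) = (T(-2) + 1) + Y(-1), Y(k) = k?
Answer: 302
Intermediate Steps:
I(g) = g²
T(G) = 3 (T(G) = (2*G + G)/G = (3*G)/G = 3)
L(q, R) = 3 (L(q, R) = (3 + 1) - 1 = 4 - 1 = 3)
L(-7, 13)*101 + I(√(5 - 6)) = 3*101 + (√(5 - 6))² = 303 + (√(-1))² = 303 + I² = 303 - 1 = 302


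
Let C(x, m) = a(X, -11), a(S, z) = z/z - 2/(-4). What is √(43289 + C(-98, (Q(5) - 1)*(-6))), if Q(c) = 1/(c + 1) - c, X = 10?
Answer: √173162/2 ≈ 208.06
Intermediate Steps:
a(S, z) = 3/2 (a(S, z) = 1 - 2*(-¼) = 1 + ½ = 3/2)
Q(c) = 1/(1 + c) - c
C(x, m) = 3/2
√(43289 + C(-98, (Q(5) - 1)*(-6))) = √(43289 + 3/2) = √(86581/2) = √173162/2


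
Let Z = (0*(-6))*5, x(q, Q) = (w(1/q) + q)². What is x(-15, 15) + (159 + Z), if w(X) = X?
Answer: 86851/225 ≈ 386.00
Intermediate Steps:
x(q, Q) = (q + 1/q)² (x(q, Q) = (1/q + q)² = (q + 1/q)²)
Z = 0 (Z = 0*5 = 0)
x(-15, 15) + (159 + Z) = (1 + (-15)²)²/(-15)² + (159 + 0) = (1 + 225)²/225 + 159 = (1/225)*226² + 159 = (1/225)*51076 + 159 = 51076/225 + 159 = 86851/225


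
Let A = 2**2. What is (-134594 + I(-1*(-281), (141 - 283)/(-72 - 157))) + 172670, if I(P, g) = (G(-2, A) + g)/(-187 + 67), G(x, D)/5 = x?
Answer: 87194219/2290 ≈ 38076.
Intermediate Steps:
A = 4
G(x, D) = 5*x
I(P, g) = 1/12 - g/120 (I(P, g) = (5*(-2) + g)/(-187 + 67) = (-10 + g)/(-120) = (-10 + g)*(-1/120) = 1/12 - g/120)
(-134594 + I(-1*(-281), (141 - 283)/(-72 - 157))) + 172670 = (-134594 + (1/12 - (141 - 283)/(120*(-72 - 157)))) + 172670 = (-134594 + (1/12 - (-71)/(60*(-229)))) + 172670 = (-134594 + (1/12 - (-71)*(-1)/(60*229))) + 172670 = (-134594 + (1/12 - 1/120*142/229)) + 172670 = (-134594 + (1/12 - 71/13740)) + 172670 = (-134594 + 179/2290) + 172670 = -308220081/2290 + 172670 = 87194219/2290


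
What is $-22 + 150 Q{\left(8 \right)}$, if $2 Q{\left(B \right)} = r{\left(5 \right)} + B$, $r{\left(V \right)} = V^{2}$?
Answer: $2453$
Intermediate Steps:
$Q{\left(B \right)} = \frac{25}{2} + \frac{B}{2}$ ($Q{\left(B \right)} = \frac{5^{2} + B}{2} = \frac{25 + B}{2} = \frac{25}{2} + \frac{B}{2}$)
$-22 + 150 Q{\left(8 \right)} = -22 + 150 \left(\frac{25}{2} + \frac{1}{2} \cdot 8\right) = -22 + 150 \left(\frac{25}{2} + 4\right) = -22 + 150 \cdot \frac{33}{2} = -22 + 2475 = 2453$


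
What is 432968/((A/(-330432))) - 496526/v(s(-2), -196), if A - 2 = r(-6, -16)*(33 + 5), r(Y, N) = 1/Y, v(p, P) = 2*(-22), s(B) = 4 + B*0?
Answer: 9442391051035/286 ≈ 3.3015e+10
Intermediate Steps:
s(B) = 4 (s(B) = 4 + 0 = 4)
v(p, P) = -44
A = -13/3 (A = 2 + (33 + 5)/(-6) = 2 - ⅙*38 = 2 - 19/3 = -13/3 ≈ -4.3333)
432968/((A/(-330432))) - 496526/v(s(-2), -196) = 432968/((-13/3/(-330432))) - 496526/(-44) = 432968/((-13/3*(-1/330432))) - 496526*(-1/44) = 432968/(13/991296) + 248263/22 = 432968*(991296/13) + 248263/22 = 429199446528/13 + 248263/22 = 9442391051035/286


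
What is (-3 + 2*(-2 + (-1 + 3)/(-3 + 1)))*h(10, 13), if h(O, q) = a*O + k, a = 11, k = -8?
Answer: -918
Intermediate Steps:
h(O, q) = -8 + 11*O (h(O, q) = 11*O - 8 = -8 + 11*O)
(-3 + 2*(-2 + (-1 + 3)/(-3 + 1)))*h(10, 13) = (-3 + 2*(-2 + (-1 + 3)/(-3 + 1)))*(-8 + 11*10) = (-3 + 2*(-2 + 2/(-2)))*(-8 + 110) = (-3 + 2*(-2 + 2*(-½)))*102 = (-3 + 2*(-2 - 1))*102 = (-3 + 2*(-3))*102 = (-3 - 6)*102 = -9*102 = -918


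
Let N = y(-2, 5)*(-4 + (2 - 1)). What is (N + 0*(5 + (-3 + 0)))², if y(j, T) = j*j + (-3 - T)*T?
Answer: 11664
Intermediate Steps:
y(j, T) = j² + T*(-3 - T)
N = 108 (N = ((-2)² - 1*5² - 3*5)*(-4 + (2 - 1)) = (4 - 1*25 - 15)*(-4 + 1) = (4 - 25 - 15)*(-3) = -36*(-3) = 108)
(N + 0*(5 + (-3 + 0)))² = (108 + 0*(5 + (-3 + 0)))² = (108 + 0*(5 - 3))² = (108 + 0*2)² = (108 + 0)² = 108² = 11664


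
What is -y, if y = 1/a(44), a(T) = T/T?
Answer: -1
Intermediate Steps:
a(T) = 1
y = 1 (y = 1/1 = 1)
-y = -1*1 = -1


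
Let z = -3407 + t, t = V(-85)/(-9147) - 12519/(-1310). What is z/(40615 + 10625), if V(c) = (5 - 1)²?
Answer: -40710125657/613986886800 ≈ -0.066305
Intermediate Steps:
V(c) = 16 (V(c) = 4² = 16)
t = 114490333/11982570 (t = 16/(-9147) - 12519/(-1310) = 16*(-1/9147) - 12519*(-1/1310) = -16/9147 + 12519/1310 = 114490333/11982570 ≈ 9.5547)
z = -40710125657/11982570 (z = -3407 + 114490333/11982570 = -40710125657/11982570 ≈ -3397.4)
z/(40615 + 10625) = -40710125657/(11982570*(40615 + 10625)) = -40710125657/11982570/51240 = -40710125657/11982570*1/51240 = -40710125657/613986886800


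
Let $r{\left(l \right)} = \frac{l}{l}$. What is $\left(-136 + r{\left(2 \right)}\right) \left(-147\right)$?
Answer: $19845$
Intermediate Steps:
$r{\left(l \right)} = 1$
$\left(-136 + r{\left(2 \right)}\right) \left(-147\right) = \left(-136 + 1\right) \left(-147\right) = \left(-135\right) \left(-147\right) = 19845$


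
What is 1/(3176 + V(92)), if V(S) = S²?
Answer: 1/11640 ≈ 8.5911e-5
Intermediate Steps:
1/(3176 + V(92)) = 1/(3176 + 92²) = 1/(3176 + 8464) = 1/11640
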